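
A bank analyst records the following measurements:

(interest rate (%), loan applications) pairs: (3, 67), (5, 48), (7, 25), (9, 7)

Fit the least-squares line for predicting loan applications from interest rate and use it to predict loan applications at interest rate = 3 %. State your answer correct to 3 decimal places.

67.200

n = 4, Σx = 24, Σy = 147, Σxy = 679, Σx² = 164
Sxx = Σx² − (Σx)²/n = 164 − 144 = 20
Sxy = Σxy − (Σx)(Σy)/n = 679 − 882 = -203
b = Sxy/Sxx = -203/20 = -10.15
a = ȳ − b·x̄ = 36.75 − (-10.15)·6 = 97.65
ŷ(3) = a + b·3 = 97.65 + (-10.15)·3 = 67.2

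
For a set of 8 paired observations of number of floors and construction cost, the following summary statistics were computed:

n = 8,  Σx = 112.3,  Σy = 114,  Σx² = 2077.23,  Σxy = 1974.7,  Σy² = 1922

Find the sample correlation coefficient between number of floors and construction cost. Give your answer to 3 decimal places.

Sxx = Σx² − (Σx)²/n = 2077.23 − 1576.41125 = 500.81875
Sxy = Σxy − (Σx)(Σy)/n = 1974.7 − 1600.275 = 374.425
Syy = Σy² − (Σy)²/n = 1922 − 1624.5 = 297.5
r = Sxy/√(Sxx·Syy) = 374.425/√(148993.578125) = 374.425/385.996863 = 0.970021

0.970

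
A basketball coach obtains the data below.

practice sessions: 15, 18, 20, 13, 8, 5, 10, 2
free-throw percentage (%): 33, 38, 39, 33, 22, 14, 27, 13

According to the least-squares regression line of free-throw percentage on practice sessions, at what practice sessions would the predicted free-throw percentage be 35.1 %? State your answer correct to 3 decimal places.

16.231

n = 8, Σx = 91, Σy = 219, Σxy = 2930, Σx² = 1311
Sxx = Σx² − (Σx)²/n = 1311 − 1035.125 = 275.875
Sxy = Σxy − (Σx)(Σy)/n = 2930 − 2491.125 = 438.875
b = Sxy/Sxx = 438.875/275.875 = 1.590847
a = ȳ − b·x̄ = 27.375 − 1.590847·11.375 = 9.279112
Set a + b·x = 35.1: x = (35.1 − 9.279112) / 1.590847 = 16.230903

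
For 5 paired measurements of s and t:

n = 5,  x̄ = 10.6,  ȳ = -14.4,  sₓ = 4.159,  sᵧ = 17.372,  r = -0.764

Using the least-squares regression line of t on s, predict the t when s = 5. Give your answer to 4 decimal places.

3.4707

b = r · sᵧ/sₓ = -0.764 · 17.372/4.159 = -3.191202
a = ȳ − b·x̄ = -14.4 − (-3.191202)·10.6 = 19.426738
ŷ(5) = a + b·5 = 19.426738 + (-3.191202)·5 = 3.470730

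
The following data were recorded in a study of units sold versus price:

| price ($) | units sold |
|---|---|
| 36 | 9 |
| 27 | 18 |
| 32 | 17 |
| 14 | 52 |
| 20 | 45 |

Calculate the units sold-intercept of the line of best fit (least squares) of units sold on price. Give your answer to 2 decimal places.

n = 5, Σx = 129, Σy = 141, Σxy = 2982, Σx² = 3645
Sxx = Σx² − (Σx)²/n = 3645 − 3328.2 = 316.8
Sxy = Σxy − (Σx)(Σy)/n = 2982 − 3637.8 = -655.8
b = Sxy/Sxx = -655.8/316.8 = -2.070076
a = ȳ − b·x̄ = 28.2 − (-2.070076)·25.8 = 81.607955

81.61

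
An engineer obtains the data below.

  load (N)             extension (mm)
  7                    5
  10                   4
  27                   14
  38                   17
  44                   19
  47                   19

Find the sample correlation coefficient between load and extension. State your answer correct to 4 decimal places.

n = 6, Σx = 173, Σy = 78, Σxy = 2828, Σx² = 6467, Σy² = 1248
Sxx = Σx² − (Σx)²/n = 6467 − 4988.166667 = 1478.833333
Sxy = Σxy − (Σx)(Σy)/n = 2828 − 2249 = 579
Syy = Σy² − (Σy)²/n = 1248 − 1014 = 234
r = Sxy/√(Sxx·Syy) = 579/√(346047) = 579/588.257597 = 0.984263

0.9843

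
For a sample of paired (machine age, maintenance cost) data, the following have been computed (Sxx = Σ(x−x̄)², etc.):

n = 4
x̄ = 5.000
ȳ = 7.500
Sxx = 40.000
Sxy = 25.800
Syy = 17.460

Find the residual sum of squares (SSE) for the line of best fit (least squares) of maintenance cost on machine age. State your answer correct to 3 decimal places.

0.819

b = Sxy/Sxx = 25.8/40 = 0.645
SSE = Syy − b·Sxy = 17.46 − 0.645·25.8 = 0.819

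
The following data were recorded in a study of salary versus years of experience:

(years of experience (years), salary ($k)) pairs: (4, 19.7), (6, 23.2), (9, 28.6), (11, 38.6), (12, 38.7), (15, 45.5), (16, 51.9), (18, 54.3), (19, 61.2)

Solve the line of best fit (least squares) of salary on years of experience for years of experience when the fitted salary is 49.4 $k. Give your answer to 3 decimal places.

n = 9, Σx = 110, Σy = 361.7, Σxy = 5017.5, Σx² = 1564
Sxx = Σx² − (Σx)²/n = 1564 − 1344.444444 = 219.555556
Sxy = Σxy − (Σx)(Σy)/n = 5017.5 − 4420.777778 = 596.722222
b = Sxy/Sxx = 596.722222/219.555556 = 2.717864
a = ȳ − b·x̄ = 40.188889 − 2.717864·12.222222 = 6.970547
Set a + b·x = 49.4: x = (49.4 − 6.970547) / 2.717864 = 15.611321

15.611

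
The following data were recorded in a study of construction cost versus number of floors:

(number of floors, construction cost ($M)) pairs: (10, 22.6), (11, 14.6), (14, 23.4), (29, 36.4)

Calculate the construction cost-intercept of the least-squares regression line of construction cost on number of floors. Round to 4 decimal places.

n = 4, Σx = 64, Σy = 97, Σxy = 1769.8, Σx² = 1258
Sxx = Σx² − (Σx)²/n = 1258 − 1024 = 234
Sxy = Σxy − (Σx)(Σy)/n = 1769.8 − 1552 = 217.8
b = Sxy/Sxx = 217.8/234 = 0.930769
a = ȳ − b·x̄ = 24.25 − 0.930769·16 = 9.357692

9.3577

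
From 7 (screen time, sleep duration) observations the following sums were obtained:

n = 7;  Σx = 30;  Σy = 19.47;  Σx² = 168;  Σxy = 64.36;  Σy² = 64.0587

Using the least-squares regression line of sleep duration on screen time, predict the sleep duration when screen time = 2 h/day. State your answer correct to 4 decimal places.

Sxx = Σx² − (Σx)²/n = 168 − 128.571429 = 39.428571
Sxy = Σxy − (Σx)(Σy)/n = 64.36 − 83.442857 = -19.082857
b = Sxy/Sxx = -19.082857/39.428571 = -0.483986
a = ȳ − b·x̄ = 2.781429 − (-0.483986)·4.285714 = 4.855652
ŷ(2) = a + b·2 = 4.855652 + (-0.483986)·2 = 3.887681

3.8877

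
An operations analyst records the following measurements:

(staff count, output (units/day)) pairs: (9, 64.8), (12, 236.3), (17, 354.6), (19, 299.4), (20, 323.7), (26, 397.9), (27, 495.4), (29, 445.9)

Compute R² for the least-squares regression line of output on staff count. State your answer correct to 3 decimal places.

0.853

n = 8, Σx = 159, Σy = 2618, Σxy = 58261.9, Σx² = 3521, Σy² = 982772.32
Sxx = Σx² − (Σx)²/n = 3521 − 3160.125 = 360.875
Sxy = Σxy − (Σx)(Σy)/n = 58261.9 − 52032.75 = 6229.15
Syy = Σy² − (Σy)²/n = 982772.32 − 856740.5 = 126031.82
R² = Sxy²/(Sxx·Syy) = (6229.15)²/(360.875·126031.82) = 0.853141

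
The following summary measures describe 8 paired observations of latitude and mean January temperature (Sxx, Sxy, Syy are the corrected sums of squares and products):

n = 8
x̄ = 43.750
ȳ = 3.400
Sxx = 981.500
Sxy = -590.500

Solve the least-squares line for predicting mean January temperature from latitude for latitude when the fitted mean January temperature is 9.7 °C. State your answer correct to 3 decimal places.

33.278

b = Sxy/Sxx = -590.5/981.5 = -0.601630
a = ȳ − b·x̄ = 3.4 − (-0.601630)·43.75 = 29.721319
Set a + b·x = 9.7: x = (9.7 − 29.721319) / (-0.601630) = 33.278450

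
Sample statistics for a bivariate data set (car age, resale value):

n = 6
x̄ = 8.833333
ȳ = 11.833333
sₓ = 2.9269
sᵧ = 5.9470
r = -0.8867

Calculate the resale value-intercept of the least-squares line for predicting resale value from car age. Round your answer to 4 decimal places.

27.7478

b = r · sᵧ/sₓ = -0.8867 · 5.947/2.9269 = -1.801635
a = ȳ − b·x̄ = 11.833333 − (-1.801635)·8.833333 = 27.747773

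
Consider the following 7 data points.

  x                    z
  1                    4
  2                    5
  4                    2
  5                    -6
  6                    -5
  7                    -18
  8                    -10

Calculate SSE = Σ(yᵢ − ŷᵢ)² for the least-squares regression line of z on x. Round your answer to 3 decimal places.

99.855

n = 7, Σx = 33, Σy = -28, Σxy = -244, Σx² = 195, Σy² = 530
Sxx = Σx² − (Σx)²/n = 195 − 155.571429 = 39.428571
Sxy = Σxy − (Σx)(Σy)/n = -244 − (-132) = -112
Syy = Σy² − (Σy)²/n = 530 − 112 = 418
b = Sxy/Sxx = -112/39.428571 = -2.840580
SSE = Syy − b·Sxy = 418 − (-2.840580)·(-112) = 99.855072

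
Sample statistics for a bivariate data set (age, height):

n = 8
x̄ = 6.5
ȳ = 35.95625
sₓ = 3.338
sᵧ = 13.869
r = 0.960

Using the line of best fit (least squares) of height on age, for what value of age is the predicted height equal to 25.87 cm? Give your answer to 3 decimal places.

b = r · sᵧ/sₓ = 0.96 · 13.869/3.338 = 3.988688
a = ȳ − b·x̄ = 35.95625 − 3.988688·6.5 = 10.029779
Set a + b·x = 25.87: x = (25.87 − 10.029779) / 3.988688 = 3.971286

3.971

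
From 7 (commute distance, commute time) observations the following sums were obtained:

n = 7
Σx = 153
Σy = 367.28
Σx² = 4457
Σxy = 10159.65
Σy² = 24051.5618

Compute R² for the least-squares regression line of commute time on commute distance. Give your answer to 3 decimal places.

0.854

Sxx = Σx² − (Σx)²/n = 4457 − 3344.142857 = 1112.857143
Sxy = Σxy − (Σx)(Σy)/n = 10159.65 − 8027.691429 = 2131.958571
Syy = Σy² − (Σy)²/n = 24051.5618 − 19270.656914 = 4780.904886
R² = Sxy²/(Sxx·Syy) = (2131.958571)²/(1112.857143·4780.904886) = 0.854295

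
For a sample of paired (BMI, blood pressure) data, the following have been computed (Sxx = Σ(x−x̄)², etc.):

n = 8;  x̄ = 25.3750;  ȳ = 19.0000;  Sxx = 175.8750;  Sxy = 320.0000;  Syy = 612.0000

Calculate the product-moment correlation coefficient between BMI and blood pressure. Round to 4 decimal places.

r = Sxy/√(Sxx·Syy) = 320/√(107635.5) = 320/328.078497 = 0.975376

0.9754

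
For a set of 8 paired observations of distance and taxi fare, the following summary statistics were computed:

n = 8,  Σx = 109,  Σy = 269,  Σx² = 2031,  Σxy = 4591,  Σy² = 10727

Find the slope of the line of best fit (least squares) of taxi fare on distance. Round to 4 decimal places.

Sxx = Σx² − (Σx)²/n = 2031 − 1485.125 = 545.875
Sxy = Σxy − (Σx)(Σy)/n = 4591 − 3665.125 = 925.875
b = Sxy/Sxx = 925.875/545.875 = 1.696130

1.6961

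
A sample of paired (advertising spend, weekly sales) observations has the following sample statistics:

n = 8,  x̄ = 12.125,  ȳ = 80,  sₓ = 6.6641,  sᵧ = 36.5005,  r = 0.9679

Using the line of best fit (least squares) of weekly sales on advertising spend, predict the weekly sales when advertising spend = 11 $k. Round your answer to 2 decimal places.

b = r · sᵧ/sₓ = 0.9679 · 36.5005/6.6641 = 5.301366
a = ȳ − b·x̄ = 80 − 5.301366·12.125 = 15.720936
ŷ(11) = a + b·11 = 15.720936 + 5.301366·11 = 74.035963

74.04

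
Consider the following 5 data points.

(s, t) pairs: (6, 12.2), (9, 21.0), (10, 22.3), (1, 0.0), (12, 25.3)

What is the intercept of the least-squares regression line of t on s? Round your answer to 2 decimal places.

-1.98

n = 5, Σx = 38, Σy = 80.8, Σxy = 788.8, Σx² = 362
Sxx = Σx² − (Σx)²/n = 362 − 288.8 = 73.2
Sxy = Σxy − (Σx)(Σy)/n = 788.8 − 614.08 = 174.72
b = Sxy/Sxx = 174.72/73.2 = 2.386885
a = ȳ − b·x̄ = 16.16 − 2.386885·7.6 = -1.980328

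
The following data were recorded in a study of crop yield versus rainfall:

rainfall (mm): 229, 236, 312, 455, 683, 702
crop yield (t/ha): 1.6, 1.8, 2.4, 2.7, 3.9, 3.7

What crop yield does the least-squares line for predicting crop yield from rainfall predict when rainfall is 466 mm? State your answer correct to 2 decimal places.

2.81

n = 6, Σx = 2617, Σy = 16.1, Σxy = 8029.6, Σx² = 1371799
Sxx = Σx² − (Σx)²/n = 1371799 − 1141448.166667 = 230350.833333
Sxy = Σxy − (Σx)(Σy)/n = 8029.6 − 7022.283333 = 1007.316667
b = Sxy/Sxx = 1007.316667/230350.833333 = 0.004373
a = ȳ − b·x̄ = 2.683333 − 0.004373·436.166667 = 0.775991
ŷ(466) = a + b·466 = 0.775991 + 0.004373·466 = 2.813794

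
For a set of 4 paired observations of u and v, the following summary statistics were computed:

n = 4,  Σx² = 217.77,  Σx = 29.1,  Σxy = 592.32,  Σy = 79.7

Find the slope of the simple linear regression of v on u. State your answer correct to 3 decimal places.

2.061

Sxx = Σx² − (Σx)²/n = 217.77 − 211.7025 = 6.0675
Sxy = Σxy − (Σx)(Σy)/n = 592.32 − 579.8175 = 12.5025
b = Sxy/Sxx = 12.5025/6.0675 = 2.060569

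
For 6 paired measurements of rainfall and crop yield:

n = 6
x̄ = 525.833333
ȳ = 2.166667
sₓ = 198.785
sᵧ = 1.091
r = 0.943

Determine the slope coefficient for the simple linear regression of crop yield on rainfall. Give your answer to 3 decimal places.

b = r · sᵧ/sₓ = 0.943 · 1.091/198.785 = 0.005176

0.005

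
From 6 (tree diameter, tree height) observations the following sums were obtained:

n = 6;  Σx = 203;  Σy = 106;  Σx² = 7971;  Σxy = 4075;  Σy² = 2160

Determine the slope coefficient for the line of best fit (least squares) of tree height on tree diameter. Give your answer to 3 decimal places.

0.443

Sxx = Σx² − (Σx)²/n = 7971 − 6868.166667 = 1102.833333
Sxy = Σxy − (Σx)(Σy)/n = 4075 − 3586.333333 = 488.666667
b = Sxy/Sxx = 488.666667/1102.833333 = 0.443101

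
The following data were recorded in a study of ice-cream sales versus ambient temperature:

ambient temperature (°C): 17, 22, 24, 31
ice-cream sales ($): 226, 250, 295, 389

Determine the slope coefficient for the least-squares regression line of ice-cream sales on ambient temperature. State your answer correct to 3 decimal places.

12.089

n = 4, Σx = 94, Σy = 1160, Σxy = 28481, Σx² = 2310
Sxx = Σx² − (Σx)²/n = 2310 − 2209 = 101
Sxy = Σxy − (Σx)(Σy)/n = 28481 − 27260 = 1221
b = Sxy/Sxx = 1221/101 = 12.089109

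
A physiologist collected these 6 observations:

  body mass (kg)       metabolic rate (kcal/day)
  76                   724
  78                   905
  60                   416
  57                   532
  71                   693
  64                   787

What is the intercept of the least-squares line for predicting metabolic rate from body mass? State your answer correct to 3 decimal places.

n = 6, Σx = 406, Σy = 4057, Σxy = 280469, Σx² = 27846
Sxx = Σx² − (Σx)²/n = 27846 − 27472.666667 = 373.333333
Sxy = Σxy − (Σx)(Σy)/n = 280469 − 274523.666667 = 5945.333333
b = Sxy/Sxx = 5945.333333/373.333333 = 15.925
a = ȳ − b·x̄ = 676.166667 − 15.925·67.666667 = -401.425

-401.425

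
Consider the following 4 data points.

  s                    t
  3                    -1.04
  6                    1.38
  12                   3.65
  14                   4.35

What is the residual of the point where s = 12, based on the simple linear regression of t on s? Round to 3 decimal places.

n = 4, Σx = 35, Σy = 8.34, Σxy = 109.86, Σx² = 385
Sxx = Σx² − (Σx)²/n = 385 − 306.25 = 78.75
Sxy = Σxy − (Σx)(Σy)/n = 109.86 − 72.975 = 36.885
b = Sxy/Sxx = 36.885/78.75 = 0.468381
a = ȳ − b·x̄ = 2.085 − 0.468381·8.75 = -2.013333
ŷ(12) = -2.013333 + 0.468381·12 = 3.607238
residual = y − ŷ = 3.65 − 3.607238 = 0.042762

0.043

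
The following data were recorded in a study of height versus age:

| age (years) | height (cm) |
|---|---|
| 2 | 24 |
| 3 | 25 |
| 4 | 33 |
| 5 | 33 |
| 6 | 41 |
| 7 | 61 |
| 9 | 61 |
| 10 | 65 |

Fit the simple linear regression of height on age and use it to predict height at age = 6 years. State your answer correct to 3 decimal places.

44.315

n = 8, Σx = 46, Σy = 343, Σxy = 2292, Σx² = 320
Sxx = Σx² − (Σx)²/n = 320 − 264.5 = 55.5
Sxy = Σxy − (Σx)(Σy)/n = 2292 − 1972.25 = 319.75
b = Sxy/Sxx = 319.75/55.5 = 5.761261
a = ȳ − b·x̄ = 42.875 − 5.761261·5.75 = 9.747748
ŷ(6) = a + b·6 = 9.747748 + 5.761261·6 = 44.315315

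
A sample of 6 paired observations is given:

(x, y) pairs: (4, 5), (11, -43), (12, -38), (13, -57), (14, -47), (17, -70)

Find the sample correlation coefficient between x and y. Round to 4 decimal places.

n = 6, Σx = 71, Σy = -250, Σxy = -3498, Σx² = 935, Σy² = 13676
Sxx = Σx² − (Σx)²/n = 935 − 840.166667 = 94.833333
Sxy = Σxy − (Σx)(Σy)/n = -3498 − (-2958.333333) = -539.666667
Syy = Σy² − (Σy)²/n = 13676 − 10416.666667 = 3259.333333
r = Sxy/√(Sxx·Syy) = -539.666667/√(309093.444444) = -539.666667/555.961729 = -0.970690

-0.9707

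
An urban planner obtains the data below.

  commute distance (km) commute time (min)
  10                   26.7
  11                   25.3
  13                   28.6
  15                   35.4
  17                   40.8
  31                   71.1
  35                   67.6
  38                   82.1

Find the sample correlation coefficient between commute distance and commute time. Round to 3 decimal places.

n = 8, Σx = 170, Σy = 377.6, Σxy = 9831.6, Σx² = 4534, Σy² = 21454.12
Sxx = Σx² − (Σx)²/n = 4534 − 3612.5 = 921.5
Sxy = Σxy − (Σx)(Σy)/n = 9831.6 − 8024 = 1807.6
Syy = Σy² − (Σy)²/n = 21454.12 − 17822.72 = 3631.4
r = Sxy/√(Sxx·Syy) = 1807.6/√(3346335.1) = 1807.6/1829.299073 = 0.988138

0.988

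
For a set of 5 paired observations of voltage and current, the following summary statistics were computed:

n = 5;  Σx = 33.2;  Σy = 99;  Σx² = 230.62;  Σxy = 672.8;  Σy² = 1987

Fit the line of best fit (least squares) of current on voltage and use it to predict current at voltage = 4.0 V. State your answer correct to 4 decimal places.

15.7928

Sxx = Σx² − (Σx)²/n = 230.62 − 220.448 = 10.172
Sxy = Σxy − (Σx)(Σy)/n = 672.8 − 657.36 = 15.44
b = Sxy/Sxx = 15.44/10.172 = 1.517892
a = ȳ − b·x̄ = 19.8 − 1.517892·6.64 = 9.721195
ŷ(4.0) = a + b·4.0 = 9.721195 + 1.517892·4 = 15.792764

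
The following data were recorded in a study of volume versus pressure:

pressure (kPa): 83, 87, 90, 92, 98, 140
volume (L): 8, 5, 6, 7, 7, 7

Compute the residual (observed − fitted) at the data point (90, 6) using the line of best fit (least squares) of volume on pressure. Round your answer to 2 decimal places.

n = 6, Σx = 590, Σy = 40, Σxy = 3949, Σx² = 60226
Sxx = Σx² − (Σx)²/n = 60226 − 58016.666667 = 2209.333333
Sxy = Σxy − (Σx)(Σy)/n = 3949 − 3933.333333 = 15.666667
b = Sxy/Sxx = 15.666667/2209.333333 = 0.007091
a = ȳ − b·x̄ = 6.666667 − 0.007091·98.333333 = 5.969372
ŷ(90) = 5.969372 + 0.007091·90 = 6.607574
residual = y − ŷ = 6 − 6.607574 = -0.607574

-0.61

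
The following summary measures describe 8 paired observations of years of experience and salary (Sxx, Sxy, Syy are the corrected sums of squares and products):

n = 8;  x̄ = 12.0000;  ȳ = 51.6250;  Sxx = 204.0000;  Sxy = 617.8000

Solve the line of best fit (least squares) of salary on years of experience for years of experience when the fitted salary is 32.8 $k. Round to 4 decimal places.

b = Sxy/Sxx = 617.8/204 = 3.028431
a = ȳ − b·x̄ = 51.625 − 3.028431·12 = 15.283824
Set a + b·x = 32.8: x = (32.8 − 15.283824) / 3.028431 = 5.783911

5.7839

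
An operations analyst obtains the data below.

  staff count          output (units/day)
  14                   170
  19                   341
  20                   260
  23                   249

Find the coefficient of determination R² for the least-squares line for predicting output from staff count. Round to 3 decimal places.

0.267

n = 4, Σx = 76, Σy = 1020, Σxy = 19786, Σx² = 1486, Σy² = 274782
Sxx = Σx² − (Σx)²/n = 1486 − 1444 = 42
Sxy = Σxy − (Σx)(Σy)/n = 19786 − 19380 = 406
Syy = Σy² − (Σy)²/n = 274782 − 260100 = 14682
R² = Sxy²/(Sxx·Syy) = (406)²/(42·14682) = 0.267311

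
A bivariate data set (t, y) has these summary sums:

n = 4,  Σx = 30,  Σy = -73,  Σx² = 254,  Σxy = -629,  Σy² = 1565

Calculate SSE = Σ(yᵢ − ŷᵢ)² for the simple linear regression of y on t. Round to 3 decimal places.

3.707

Sxx = Σx² − (Σx)²/n = 254 − 225 = 29
Sxy = Σxy − (Σx)(Σy)/n = -629 − (-547.5) = -81.5
Syy = Σy² − (Σy)²/n = 1565 − 1332.25 = 232.75
b = Sxy/Sxx = -81.5/29 = -2.810345
SSE = Syy − b·Sxy = 232.75 − (-2.810345)·(-81.5) = 3.706897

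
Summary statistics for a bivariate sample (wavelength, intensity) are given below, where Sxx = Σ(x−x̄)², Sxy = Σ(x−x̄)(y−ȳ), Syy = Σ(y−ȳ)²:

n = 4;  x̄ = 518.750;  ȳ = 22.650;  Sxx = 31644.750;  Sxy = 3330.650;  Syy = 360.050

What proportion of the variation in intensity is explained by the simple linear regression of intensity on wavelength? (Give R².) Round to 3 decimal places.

R² = Sxy²/(Sxx·Syy) = (3330.65)²/(31644.75·360.05) = 0.973629

0.974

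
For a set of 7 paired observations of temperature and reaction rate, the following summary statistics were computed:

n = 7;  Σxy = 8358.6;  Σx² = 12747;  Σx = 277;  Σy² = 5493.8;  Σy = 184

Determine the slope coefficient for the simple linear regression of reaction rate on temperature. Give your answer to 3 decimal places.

0.603

Sxx = Σx² − (Σx)²/n = 12747 − 10961.285714 = 1785.714286
Sxy = Σxy − (Σx)(Σy)/n = 8358.6 − 7281.142857 = 1077.457143
b = Sxy/Sxx = 1077.457143/1785.714286 = 0.603376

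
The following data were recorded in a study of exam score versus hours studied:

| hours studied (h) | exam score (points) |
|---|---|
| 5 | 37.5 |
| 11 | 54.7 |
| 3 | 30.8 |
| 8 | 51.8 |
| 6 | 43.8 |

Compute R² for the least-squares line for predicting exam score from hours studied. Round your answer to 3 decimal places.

n = 5, Σx = 33, Σy = 218.6, Σxy = 1558.8, Σx² = 255, Σy² = 9948.66
Sxx = Σx² − (Σx)²/n = 255 − 217.8 = 37.2
Sxy = Σxy − (Σx)(Σy)/n = 1558.8 − 1442.76 = 116.04
Syy = Σy² − (Σy)²/n = 9948.66 − 9557.192 = 391.468
R² = Sxy²/(Sxx·Syy) = (116.04)²/(37.2·391.468) = 0.924648

0.925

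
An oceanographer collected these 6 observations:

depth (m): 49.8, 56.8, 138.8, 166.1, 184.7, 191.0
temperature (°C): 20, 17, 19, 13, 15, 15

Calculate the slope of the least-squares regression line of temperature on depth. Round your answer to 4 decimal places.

n = 6, Σx = 787.2, Σy = 99, Σxy = 12393.6, Σx² = 123156.02
Sxx = Σx² − (Σx)²/n = 123156.02 − 103280.64 = 19875.38
Sxy = Σxy − (Σx)(Σy)/n = 12393.6 − 12988.8 = -595.2
b = Sxy/Sxx = -595.2/19875.38 = -0.029947

-0.0299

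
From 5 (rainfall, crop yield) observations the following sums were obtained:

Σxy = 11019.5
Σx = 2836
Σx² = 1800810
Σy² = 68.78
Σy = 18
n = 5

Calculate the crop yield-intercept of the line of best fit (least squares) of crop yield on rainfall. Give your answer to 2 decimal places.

1.21

Sxx = Σx² − (Σx)²/n = 1800810 − 1608579.2 = 192230.8
Sxy = Σxy − (Σx)(Σy)/n = 11019.5 − 10209.6 = 809.9
b = Sxy/Sxx = 809.9/192230.8 = 0.004213
a = ȳ − b·x̄ = 3.6 − 0.004213·567.2 = 1.210293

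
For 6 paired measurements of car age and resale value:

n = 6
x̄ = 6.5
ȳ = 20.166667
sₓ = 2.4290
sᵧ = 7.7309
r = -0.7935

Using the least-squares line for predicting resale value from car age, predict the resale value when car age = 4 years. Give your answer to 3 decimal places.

26.480

b = r · sᵧ/sₓ = -0.7935 · 7.7309/2.429 = -2.525512
a = ȳ − b·x̄ = 20.166667 − (-2.525512)·6.5 = 36.582496
ŷ(4) = a + b·4 = 36.582496 + (-2.525512)·4 = 26.480448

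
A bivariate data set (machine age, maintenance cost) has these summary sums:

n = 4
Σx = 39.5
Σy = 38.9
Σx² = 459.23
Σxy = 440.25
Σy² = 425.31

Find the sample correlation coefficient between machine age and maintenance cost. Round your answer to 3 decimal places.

Sxx = Σx² − (Σx)²/n = 459.23 − 390.0625 = 69.1675
Sxy = Σxy − (Σx)(Σy)/n = 440.25 − 384.1375 = 56.1125
Syy = Σy² − (Σy)²/n = 425.31 − 378.3025 = 47.0075
r = Sxy/√(Sxx·Syy) = 56.1125/√(3251.391256) = 56.1125/57.020972 = 0.984068

0.984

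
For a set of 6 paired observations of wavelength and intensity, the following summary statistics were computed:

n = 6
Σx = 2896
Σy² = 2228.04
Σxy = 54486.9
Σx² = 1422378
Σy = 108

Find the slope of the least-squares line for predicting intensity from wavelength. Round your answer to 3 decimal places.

0.096

Sxx = Σx² − (Σx)²/n = 1422378 − 1397802.666667 = 24575.333333
Sxy = Σxy − (Σx)(Σy)/n = 54486.9 − 52128 = 2358.9
b = Sxy/Sxx = 2358.9/24575.333333 = 0.095986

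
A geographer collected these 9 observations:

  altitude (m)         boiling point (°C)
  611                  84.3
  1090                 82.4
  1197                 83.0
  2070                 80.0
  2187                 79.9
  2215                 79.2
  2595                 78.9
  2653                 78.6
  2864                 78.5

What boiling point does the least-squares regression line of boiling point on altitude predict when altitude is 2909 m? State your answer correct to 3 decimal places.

n = 9, Σx = 17482, Σy = 724.8, Σxy = 1394538.9, Σx² = 38943254
Sxx = Σx² − (Σx)²/n = 38943254 − 33957813.777778 = 4985440.222222
Sxy = Σxy − (Σx)(Σy)/n = 1394538.9 − 1407883.733333 = -13344.833333
b = Sxy/Sxx = -13344.833333/4985440.222222 = -0.002677
a = ȳ − b·x̄ = 80.533333 − (-0.002677)·1942.444444 = 85.732793
ŷ(2909) = a + b·2909 = 85.732793 + (-0.002677)·2909 = 77.946095

77.946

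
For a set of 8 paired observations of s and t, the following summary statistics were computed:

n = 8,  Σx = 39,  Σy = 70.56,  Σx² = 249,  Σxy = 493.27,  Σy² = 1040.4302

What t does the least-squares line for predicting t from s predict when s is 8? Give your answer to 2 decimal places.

Sxx = Σx² − (Σx)²/n = 249 − 190.125 = 58.875
Sxy = Σxy − (Σx)(Σy)/n = 493.27 − 343.98 = 149.29
b = Sxy/Sxx = 149.29/58.875 = 2.535711
a = ȳ − b·x̄ = 8.82 − 2.535711·4.875 = -3.541592
ŷ(8) = a + b·8 = -3.541592 + 2.535711·8 = 16.744098

16.74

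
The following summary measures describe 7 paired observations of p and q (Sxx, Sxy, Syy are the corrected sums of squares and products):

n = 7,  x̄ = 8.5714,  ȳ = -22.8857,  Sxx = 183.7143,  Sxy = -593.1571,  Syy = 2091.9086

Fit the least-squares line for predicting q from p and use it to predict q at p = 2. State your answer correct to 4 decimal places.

-1.6687

b = Sxy/Sxx = -593.1571/183.7143 = -3.228693
a = ȳ − b·x̄ = -22.8857 − (-3.228693)·8.5714 = 4.788720
ŷ(2) = a + b·2 = 4.788720 + (-3.228693)·2 = -1.668666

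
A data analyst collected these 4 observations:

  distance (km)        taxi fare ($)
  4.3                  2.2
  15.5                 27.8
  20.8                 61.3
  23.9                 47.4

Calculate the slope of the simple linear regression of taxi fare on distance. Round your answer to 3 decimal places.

n = 4, Σx = 64.5, Σy = 138.7, Σxy = 2848.26, Σx² = 1262.59
Sxx = Σx² − (Σx)²/n = 1262.59 − 1040.0625 = 222.5275
Sxy = Σxy − (Σx)(Σy)/n = 2848.26 − 2236.5375 = 611.7225
b = Sxy/Sxx = 611.7225/222.5275 = 2.748975

2.749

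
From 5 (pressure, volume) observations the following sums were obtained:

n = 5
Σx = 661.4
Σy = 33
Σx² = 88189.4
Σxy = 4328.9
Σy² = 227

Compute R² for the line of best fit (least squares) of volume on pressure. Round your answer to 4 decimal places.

0.2052

Sxx = Σx² − (Σx)²/n = 88189.4 − 87489.992 = 699.408
Sxy = Σxy − (Σx)(Σy)/n = 4328.9 − 4365.24 = -36.34
Syy = Σy² − (Σy)²/n = 227 − 217.8 = 9.2
R² = Sxy²/(Sxx·Syy) = (-36.34)²/(699.408·9.2) = 0.205235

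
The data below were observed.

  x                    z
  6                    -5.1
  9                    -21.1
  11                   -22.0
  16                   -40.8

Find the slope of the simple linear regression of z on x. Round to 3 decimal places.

-3.411

n = 4, Σx = 42, Σy = -89, Σxy = -1115.3, Σx² = 494
Sxx = Σx² − (Σx)²/n = 494 − 441 = 53
Sxy = Σxy − (Σx)(Σy)/n = -1115.3 − (-934.5) = -180.8
b = Sxy/Sxx = -180.8/53 = -3.411321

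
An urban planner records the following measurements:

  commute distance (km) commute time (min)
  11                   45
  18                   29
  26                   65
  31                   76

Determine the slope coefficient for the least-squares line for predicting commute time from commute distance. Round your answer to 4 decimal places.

1.8906

n = 4, Σx = 86, Σy = 215, Σxy = 5063, Σx² = 2082
Sxx = Σx² − (Σx)²/n = 2082 − 1849 = 233
Sxy = Σxy − (Σx)(Σy)/n = 5063 − 4622.5 = 440.5
b = Sxy/Sxx = 440.5/233 = 1.890558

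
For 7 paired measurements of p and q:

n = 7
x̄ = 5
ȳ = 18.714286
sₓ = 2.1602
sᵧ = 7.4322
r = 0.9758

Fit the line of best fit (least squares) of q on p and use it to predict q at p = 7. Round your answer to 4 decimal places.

b = r · sᵧ/sₓ = 0.9758 · 7.4322/2.1602 = 3.357254
a = ȳ − b·x̄ = 18.714286 − 3.357254·5 = 1.928014
ŷ(7) = a + b·7 = 1.928014 + 3.357254·7 = 25.428795

25.4288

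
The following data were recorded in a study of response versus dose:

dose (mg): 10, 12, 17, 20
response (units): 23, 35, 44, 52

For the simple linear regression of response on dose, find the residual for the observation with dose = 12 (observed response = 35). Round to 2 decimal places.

n = 4, Σx = 59, Σy = 154, Σxy = 2438, Σx² = 933
Sxx = Σx² − (Σx)²/n = 933 − 870.25 = 62.75
Sxy = Σxy − (Σx)(Σy)/n = 2438 − 2271.5 = 166.5
b = Sxy/Sxx = 166.5/62.75 = 2.653386
a = ȳ − b·x̄ = 38.5 − 2.653386·14.75 = -0.637450
ŷ(12) = -0.637450 + 2.653386·12 = 31.203187
residual = y − ŷ = 35 − 31.203187 = 3.796813

3.80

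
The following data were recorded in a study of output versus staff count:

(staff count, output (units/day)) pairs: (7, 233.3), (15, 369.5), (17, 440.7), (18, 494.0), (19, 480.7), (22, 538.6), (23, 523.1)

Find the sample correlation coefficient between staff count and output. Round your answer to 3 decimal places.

n = 7, Σx = 121, Σy = 3079.9, Σxy = 56573.3, Σx² = 2261, Σy² = 1424007.69
Sxx = Σx² − (Σx)²/n = 2261 − 2091.571429 = 169.428571
Sxy = Σxy − (Σx)(Σy)/n = 56573.3 − 53238.271429 = 3335.028571
Syy = Σy² − (Σy)²/n = 1424007.69 − 1355112.001429 = 68895.688571
r = Sxy/√(Sxx·Syy) = 3335.028571/√(11672898.092245) = 3335.028571/3416.562321 = 0.976136

0.976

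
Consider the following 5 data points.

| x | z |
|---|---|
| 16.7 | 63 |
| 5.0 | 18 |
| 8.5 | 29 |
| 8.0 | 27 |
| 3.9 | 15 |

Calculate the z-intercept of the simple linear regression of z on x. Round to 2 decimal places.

-1.59

n = 5, Σx = 42.1, Σy = 152, Σxy = 1663.1, Σx² = 455.35
Sxx = Σx² − (Σx)²/n = 455.35 − 354.482 = 100.868
Sxy = Σxy − (Σx)(Σy)/n = 1663.1 − 1279.84 = 383.26
b = Sxy/Sxx = 383.26/100.868 = 3.799619
a = ȳ − b·x̄ = 30.4 − 3.799619·8.42 = -1.592795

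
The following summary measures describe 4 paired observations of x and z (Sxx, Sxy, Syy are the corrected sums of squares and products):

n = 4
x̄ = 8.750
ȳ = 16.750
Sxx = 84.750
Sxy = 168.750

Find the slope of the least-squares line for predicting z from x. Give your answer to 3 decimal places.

1.991

b = Sxy/Sxx = 168.75/84.75 = 1.991150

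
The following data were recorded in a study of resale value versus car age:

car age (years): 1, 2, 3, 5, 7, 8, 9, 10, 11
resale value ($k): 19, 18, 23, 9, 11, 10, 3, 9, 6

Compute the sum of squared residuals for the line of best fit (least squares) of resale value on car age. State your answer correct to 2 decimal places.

n = 9, Σx = 56, Σy = 108, Σxy = 509, Σx² = 454, Σy² = 1642
Sxx = Σx² − (Σx)²/n = 454 − 348.444444 = 105.555556
Sxy = Σxy − (Σx)(Σy)/n = 509 − 672 = -163
Syy = Σy² − (Σy)²/n = 1642 − 1296 = 346
b = Sxy/Sxx = -163/105.555556 = -1.544211
SSE = Syy − b·Sxy = 346 − (-1.544211)·(-163) = 94.293684

94.29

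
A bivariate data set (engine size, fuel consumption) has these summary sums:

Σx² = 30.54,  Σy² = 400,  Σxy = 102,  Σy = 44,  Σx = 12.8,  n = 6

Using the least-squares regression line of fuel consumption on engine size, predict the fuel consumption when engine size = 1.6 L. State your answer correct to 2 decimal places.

5.99

Sxx = Σx² − (Σx)²/n = 30.54 − 27.306667 = 3.233333
Sxy = Σxy − (Σx)(Σy)/n = 102 − 93.866667 = 8.133333
b = Sxy/Sxx = 8.133333/3.233333 = 2.515464
a = ȳ − b·x̄ = 7.333333 − 2.515464·2.133333 = 1.967010
ŷ(1.6) = a + b·1.6 = 1.967010 + 2.515464·1.6 = 5.991753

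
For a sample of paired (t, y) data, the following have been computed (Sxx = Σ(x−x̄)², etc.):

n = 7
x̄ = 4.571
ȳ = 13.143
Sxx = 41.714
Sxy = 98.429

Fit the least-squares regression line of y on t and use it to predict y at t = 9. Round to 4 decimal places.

b = Sxy/Sxx = 98.429/41.714 = 2.359615
a = ȳ − b·x̄ = 13.143 − 2.359615·4.571 = 2.357198
ŷ(9) = a + b·9 = 2.357198 + 2.359615·9 = 23.593737

23.5937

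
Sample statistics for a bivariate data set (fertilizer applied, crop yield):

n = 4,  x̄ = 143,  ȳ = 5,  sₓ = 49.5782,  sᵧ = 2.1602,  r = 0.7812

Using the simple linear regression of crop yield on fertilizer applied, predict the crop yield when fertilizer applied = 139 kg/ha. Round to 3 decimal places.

4.864

b = r · sᵧ/sₓ = 0.7812 · 2.1602/49.5782 = 0.034038
a = ȳ − b·x̄ = 5 − 0.034038·143 = 0.132550
ŷ(139) = a + b·139 = 0.132550 + 0.034038·139 = 4.863848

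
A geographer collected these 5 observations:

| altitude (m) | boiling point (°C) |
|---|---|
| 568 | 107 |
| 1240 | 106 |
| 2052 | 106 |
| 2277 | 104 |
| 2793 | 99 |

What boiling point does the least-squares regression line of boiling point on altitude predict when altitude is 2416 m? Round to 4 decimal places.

102.5249

n = 5, Σx = 8930, Σy = 522, Σxy = 923043, Σx² = 19056506
Sxx = Σx² − (Σx)²/n = 19056506 − 15948980 = 3107526
Sxy = Σxy − (Σx)(Σy)/n = 923043 − 932292 = -9249
b = Sxy/Sxx = -9249/3107526 = -0.002976
a = ȳ − b·x̄ = 104.4 − (-0.002976)·1786 = 109.715712
ŷ(2416) = a + b·2416 = 109.715712 + (-0.002976)·2416 = 102.524917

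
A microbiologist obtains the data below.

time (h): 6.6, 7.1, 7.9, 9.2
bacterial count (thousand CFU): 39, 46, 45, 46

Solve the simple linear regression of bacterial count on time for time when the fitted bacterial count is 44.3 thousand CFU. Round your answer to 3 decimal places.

7.854

n = 4, Σx = 30.8, Σy = 176, Σxy = 1362.7, Σx² = 241.02
Sxx = Σx² − (Σx)²/n = 241.02 − 237.16 = 3.86
Sxy = Σxy − (Σx)(Σy)/n = 1362.7 − 1355.2 = 7.5
b = Sxy/Sxx = 7.5/3.86 = 1.943005
a = ȳ − b·x̄ = 44 − 1.943005·7.7 = 29.038860
Set a + b·x = 44.3: x = (44.3 − 29.038860) / 1.943005 = 7.8544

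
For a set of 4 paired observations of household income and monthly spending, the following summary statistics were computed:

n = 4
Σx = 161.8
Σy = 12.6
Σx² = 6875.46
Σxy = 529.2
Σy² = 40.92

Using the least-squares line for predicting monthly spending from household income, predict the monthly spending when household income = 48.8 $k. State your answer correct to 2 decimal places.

3.64

Sxx = Σx² − (Σx)²/n = 6875.46 − 6544.81 = 330.65
Sxy = Σxy − (Σx)(Σy)/n = 529.2 − 509.67 = 19.53
b = Sxy/Sxx = 19.53/330.65 = 0.059065
a = ȳ − b·x̄ = 3.15 − 0.059065·40.45 = 0.760801
ŷ(48.8) = a + b·48.8 = 0.760801 + 0.059065·48.8 = 3.643197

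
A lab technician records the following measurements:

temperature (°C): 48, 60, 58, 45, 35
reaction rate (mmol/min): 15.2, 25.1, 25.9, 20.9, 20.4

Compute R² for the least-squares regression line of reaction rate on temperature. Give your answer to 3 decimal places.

n = 5, Σx = 246, Σy = 107.5, Σxy = 5392.3, Σx² = 12518, Σy² = 2384.83
Sxx = Σx² − (Σx)²/n = 12518 − 12103.2 = 414.8
Sxy = Σxy − (Σx)(Σy)/n = 5392.3 − 5289 = 103.3
Syy = Σy² − (Σy)²/n = 2384.83 − 2311.25 = 73.58
R² = Sxy²/(Sxx·Syy) = (103.3)²/(414.8·73.58) = 0.349625

0.350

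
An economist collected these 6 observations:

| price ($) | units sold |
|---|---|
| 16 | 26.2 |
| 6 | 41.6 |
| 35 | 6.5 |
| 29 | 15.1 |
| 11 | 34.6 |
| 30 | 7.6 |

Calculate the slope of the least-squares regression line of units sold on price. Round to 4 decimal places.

n = 6, Σx = 127, Σy = 131.6, Σxy = 1942.8, Σx² = 3379
Sxx = Σx² − (Σx)²/n = 3379 − 2688.166667 = 690.833333
Sxy = Σxy − (Σx)(Σy)/n = 1942.8 − 2785.533333 = -842.733333
b = Sxy/Sxx = -842.733333/690.833333 = -1.219879

-1.2199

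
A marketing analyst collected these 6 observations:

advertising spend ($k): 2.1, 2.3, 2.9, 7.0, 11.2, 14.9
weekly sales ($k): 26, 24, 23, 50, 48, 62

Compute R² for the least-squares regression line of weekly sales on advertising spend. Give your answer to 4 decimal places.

n = 6, Σx = 40.4, Σy = 233, Σxy = 1987.9, Σx² = 414.56, Σy² = 10429
Sxx = Σx² − (Σx)²/n = 414.56 − 272.026667 = 142.533333
Sxy = Σxy − (Σx)(Σy)/n = 1987.9 − 1568.866667 = 419.033333
Syy = Σy² − (Σy)²/n = 10429 − 9048.166667 = 1380.833333
R² = Sxy²/(Sxx·Syy) = (419.033333)²/(142.533333·1380.833333) = 0.892153

0.8922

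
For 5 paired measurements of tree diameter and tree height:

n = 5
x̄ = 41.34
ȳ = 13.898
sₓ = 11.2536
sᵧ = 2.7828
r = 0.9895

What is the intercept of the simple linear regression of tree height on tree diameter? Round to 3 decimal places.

b = r · sᵧ/sₓ = 0.9895 · 2.7828/11.2536 = 0.244684
a = ȳ − b·x̄ = 13.898 − 0.244684·41.34 = 3.782746

3.783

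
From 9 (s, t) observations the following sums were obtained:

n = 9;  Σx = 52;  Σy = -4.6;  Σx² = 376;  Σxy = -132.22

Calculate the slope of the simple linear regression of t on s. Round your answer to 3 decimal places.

Sxx = Σx² − (Σx)²/n = 376 − 300.444444 = 75.555556
Sxy = Σxy − (Σx)(Σy)/n = -132.22 − (-26.577778) = -105.642222
b = Sxy/Sxx = -105.642222/75.555556 = -1.398206

-1.398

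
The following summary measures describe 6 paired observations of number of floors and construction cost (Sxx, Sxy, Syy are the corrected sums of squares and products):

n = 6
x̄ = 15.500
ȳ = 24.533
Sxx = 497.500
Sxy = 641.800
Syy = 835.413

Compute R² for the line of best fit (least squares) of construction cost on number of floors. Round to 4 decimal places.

R² = Sxy²/(Sxx·Syy) = (641.8)²/(497.5·835.413) = 0.991072

0.9911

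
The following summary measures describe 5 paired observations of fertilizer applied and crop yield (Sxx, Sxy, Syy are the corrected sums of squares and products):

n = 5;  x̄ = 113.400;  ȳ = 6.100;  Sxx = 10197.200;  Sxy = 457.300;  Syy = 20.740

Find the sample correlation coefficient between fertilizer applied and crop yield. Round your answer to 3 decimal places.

0.994

r = Sxy/√(Sxx·Syy) = 457.3/√(211489.928) = 457.3/459.880341 = 0.994389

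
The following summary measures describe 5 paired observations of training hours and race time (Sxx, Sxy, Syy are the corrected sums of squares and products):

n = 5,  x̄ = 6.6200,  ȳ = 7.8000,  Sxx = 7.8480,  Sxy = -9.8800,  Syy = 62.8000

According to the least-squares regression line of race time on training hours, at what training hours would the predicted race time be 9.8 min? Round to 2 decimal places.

5.03

b = Sxy/Sxx = -9.88/7.848 = -1.258919
a = ȳ − b·x̄ = 7.8 − (-1.258919)·6.62 = 16.134047
Set a + b·x = 9.8: x = (9.8 − 16.134047) / (-1.258919) = 5.031336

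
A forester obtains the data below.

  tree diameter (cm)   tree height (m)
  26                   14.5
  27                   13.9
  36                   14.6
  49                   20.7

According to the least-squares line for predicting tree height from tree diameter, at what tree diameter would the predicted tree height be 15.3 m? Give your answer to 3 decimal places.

n = 4, Σx = 138, Σy = 63.7, Σxy = 2292.2, Σx² = 5102
Sxx = Σx² − (Σx)²/n = 5102 − 4761 = 341
Sxy = Σxy − (Σx)(Σy)/n = 2292.2 − 2197.65 = 94.55
b = Sxy/Sxx = 94.55/341 = 0.277273
a = ȳ − b·x̄ = 15.925 − 0.277273·34.5 = 6.359091
Set a + b·x = 15.3: x = (15.3 − 6.359091) / 0.277273 = 32.245902

32.246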